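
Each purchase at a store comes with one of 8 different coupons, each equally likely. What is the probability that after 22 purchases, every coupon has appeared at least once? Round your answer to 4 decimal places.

By inclusion–exclusion over which coupons are missing,
P(all seen) = Σ_{j=0}^{8} (-1)^j C(8,j)((8-j)/8)^22
= 1.00000 - 0.42390 + 0.04995 - 0.00181 + 0.00002 - 0.00000 + 0.00000 - 0.00000 + 0.00000
= 0.62425.

0.6243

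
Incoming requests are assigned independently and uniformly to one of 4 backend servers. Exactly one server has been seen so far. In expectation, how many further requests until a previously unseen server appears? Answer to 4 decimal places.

1.3333

The number of requests until the next new server is geometric with success probability 3/4, so its mean is 4/3.
E = 4/3 = 1.33333.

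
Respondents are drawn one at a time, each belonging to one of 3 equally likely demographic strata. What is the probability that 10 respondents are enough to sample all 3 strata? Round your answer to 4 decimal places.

0.9480

By inclusion–exclusion over which strata are missing,
P(all seen) = Σ_{j=0}^{3} (-1)^j C(3,j)((3-j)/3)^10
= 1.00000 - 0.05202 + 0.00005 - 0.00000
= 0.94803.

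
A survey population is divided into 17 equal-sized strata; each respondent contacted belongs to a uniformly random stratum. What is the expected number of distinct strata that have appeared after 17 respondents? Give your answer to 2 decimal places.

For each stratum, P(seen in 17 respondents) = 1 - (16/17)^17 = 0.643.
By linearity of expectation, E[distinct seen] = 17·(1 - (16/17)^17) = 10.935.

10.93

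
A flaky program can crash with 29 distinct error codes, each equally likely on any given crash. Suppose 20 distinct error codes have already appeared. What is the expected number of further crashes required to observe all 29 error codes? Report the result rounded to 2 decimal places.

82.04

With k distinct error codes already seen, the next new one takes an expected 29/(29-k) crashes.
Sum over k = 20,...,28: E = 29/9 + 29/8 + 29/7 + ... + 29/2 + 29/1 = 82.040.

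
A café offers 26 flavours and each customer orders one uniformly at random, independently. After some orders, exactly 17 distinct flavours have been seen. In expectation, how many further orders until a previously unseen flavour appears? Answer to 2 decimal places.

2.89

Each order yields a new flavour with probability (26-17)/26 = 9/26, so the wait is geometric with mean 26/9.
E = 26/9 = 2.889.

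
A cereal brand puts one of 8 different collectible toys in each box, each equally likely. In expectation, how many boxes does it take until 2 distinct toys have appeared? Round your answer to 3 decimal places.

Going from k to k+1 distinct takes a geometric number of boxes with mean 8/(8-k).
Sum over k = 0,...,1: E = 8/8 + 8/7 = 2.1429.

2.143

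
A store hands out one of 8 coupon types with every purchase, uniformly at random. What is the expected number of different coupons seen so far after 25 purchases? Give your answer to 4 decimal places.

7.7160

For each coupon, P(seen in 25 purchases) = 1 - (7/8)^25 = 0.96450.
By linearity of expectation, E[distinct seen] = 8·(1 - (7/8)^25) = 7.71602.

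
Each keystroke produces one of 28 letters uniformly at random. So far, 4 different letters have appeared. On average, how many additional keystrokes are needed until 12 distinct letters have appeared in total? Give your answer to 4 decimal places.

With k distinct letters already seen, the next new one takes an expected 28/(28-k) keystrokes.
Sum over k = 4,...,11: E = 28/24 + 28/23 + 28/22 + ... + 28/18 + 28/17 = 11.06642.

11.0664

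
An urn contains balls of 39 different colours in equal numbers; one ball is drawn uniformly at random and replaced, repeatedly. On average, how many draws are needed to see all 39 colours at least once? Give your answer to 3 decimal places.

After k distinct colours have appeared, the next draw gives a new one with probability (39-k)/39, so the expected wait for the (k+1)-th is 39/(39-k).
E[T] = 39/39 + 39/38 + 39/37 + ... + 39/2 + 39/1 = 39·H_{39}.
H_{39} = 4.2535, so E[T] = 165.8882.

165.888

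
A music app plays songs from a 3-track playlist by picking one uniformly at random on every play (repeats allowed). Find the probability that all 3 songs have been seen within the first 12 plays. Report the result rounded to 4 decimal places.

0.9769

Let A_i be the event that song i is missing after 12 plays. By inclusion–exclusion on the A_i,
P(all seen) = Σ_{j=0}^{3} (-1)^j C(3,j)((3-j)/3)^12
= 1.00000 - 0.02312 + 0.00001 - 0.00000
= 0.97688.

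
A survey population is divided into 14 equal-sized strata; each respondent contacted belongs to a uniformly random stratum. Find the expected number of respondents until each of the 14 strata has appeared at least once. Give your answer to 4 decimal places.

45.5219

The wait to go from k to k+1 distinct strata is geometric with mean 14/(14-k).
E[T] = 14/14 + 14/13 + 14/12 + ... + 14/2 + 14/1 = 14·H_{14}.
H_{14} = 3.25156, so E[T] = 45.52187.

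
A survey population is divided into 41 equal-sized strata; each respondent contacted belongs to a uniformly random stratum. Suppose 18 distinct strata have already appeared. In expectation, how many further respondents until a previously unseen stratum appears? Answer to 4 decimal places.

1.7826

The number of respondents until the next new stratum is geometric with success probability 23/41, so its mean is 41/23.
E = 41/23 = 1.78261.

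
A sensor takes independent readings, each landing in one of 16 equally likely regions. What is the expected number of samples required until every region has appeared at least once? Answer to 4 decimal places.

54.0917

After k distinct regions have appeared, the next sample gives a new one with probability (16-k)/16, so the expected wait for the (k+1)-th is 16/(16-k).
E[T] = 16/16 + 16/15 + 16/14 + ... + 16/2 + 16/1 = 16·H_{16}.
H_{16} = 3.38073, so E[T] = 54.09166.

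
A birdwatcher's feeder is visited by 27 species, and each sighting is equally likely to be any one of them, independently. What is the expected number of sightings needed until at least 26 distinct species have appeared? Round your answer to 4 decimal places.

Going from k to k+1 distinct takes a geometric number of sightings with mean 27/(27-k).
Sum over k = 0,...,25: E = 27/27 + 27/26 + 27/25 + ... + 27/3 + 27/2 = 78.06933.

78.0693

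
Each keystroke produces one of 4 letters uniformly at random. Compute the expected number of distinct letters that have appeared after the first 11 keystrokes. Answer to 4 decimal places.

For each letter, P(seen in 11 keystrokes) = 1 - (3/4)^11 = 0.95776.
By linearity of expectation, E[distinct seen] = 4·(1 - (3/4)^11) = 3.83106.

3.8311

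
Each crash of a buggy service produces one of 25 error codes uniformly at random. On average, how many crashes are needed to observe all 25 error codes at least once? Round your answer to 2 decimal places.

95.40

Split into phases: going from k distinct to k+1 distinct takes on average 25/(25-k) crashes.
E[T] = 25/25 + 25/24 + 25/23 + ... + 25/2 + 25/1 = 25·H_{25}.
H_{25} = 3.816, so E[T] = 95.399.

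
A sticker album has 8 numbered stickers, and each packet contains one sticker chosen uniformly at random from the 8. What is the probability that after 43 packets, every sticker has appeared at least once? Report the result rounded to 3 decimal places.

Let A_i be the event that sticker i is missing after 43 packets. By inclusion–exclusion on the A_i,
P(all seen) = Σ_{j=0}^{8} (-1)^j C(8,j)((8-j)/8)^43
= 1.0000 - 0.0257 + 0.0001 - 0.0000 + 0.0000 - 0.0000 + 0.0000 - 0.0000 + 0.0000
= 0.9744.

0.974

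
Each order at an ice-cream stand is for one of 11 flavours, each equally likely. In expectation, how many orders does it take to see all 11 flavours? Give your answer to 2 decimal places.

After k distinct flavours have appeared, the next order gives a new one with probability (11-k)/11, so the expected wait for the (k+1)-th is 11/(11-k).
E[T] = 11/11 + 11/10 + 11/9 + ... + 11/2 + 11/1 = 11·H_{11}.
H_{11} = 3.020, so E[T] = 33.219.

33.22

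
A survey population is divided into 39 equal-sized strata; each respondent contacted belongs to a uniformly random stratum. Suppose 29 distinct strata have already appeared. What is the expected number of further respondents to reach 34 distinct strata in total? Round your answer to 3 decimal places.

With k distinct strata already seen, the next new one takes an expected 39/(39-k) respondents.
Sum over k = 29,...,33: E = 39/10 + 39/9 + 39/8 + 39/7 + 39/6 = 25.1798.

25.180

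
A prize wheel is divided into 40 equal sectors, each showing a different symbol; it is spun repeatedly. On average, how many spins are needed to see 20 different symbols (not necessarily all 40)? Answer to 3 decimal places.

With k distinct symbols already seen, the next new one arrives after an expected 40/(40-k) spins.
Sum over k = 0,...,19: E = 40/40 + 40/39 + 40/38 + ... + 40/22 + 40/21 = 27.2321.

27.232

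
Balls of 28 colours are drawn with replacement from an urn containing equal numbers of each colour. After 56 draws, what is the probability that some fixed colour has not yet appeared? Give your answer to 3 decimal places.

0.130

Each draw misses the fixed colour with probability (28-1)/28 = 27/28, independently.
P(still missing after 56) = (27/28)^56 = 0.1305.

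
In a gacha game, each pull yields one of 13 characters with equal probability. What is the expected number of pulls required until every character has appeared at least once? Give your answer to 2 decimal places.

After k distinct characters have appeared, the next pull gives a new one with probability (13-k)/13, so the expected wait for the (k+1)-th is 13/(13-k).
E[T] = 13/13 + 13/12 + 13/11 + ... + 13/2 + 13/1 = 13·H_{13}.
H_{13} = 3.180, so E[T] = 41.342.

41.34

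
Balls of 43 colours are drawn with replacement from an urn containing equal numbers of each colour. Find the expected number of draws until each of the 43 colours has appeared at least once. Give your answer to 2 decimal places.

187.05

Split into phases: going from k distinct to k+1 distinct takes on average 43/(43-k) draws.
E[T] = 43/43 + 43/42 + 43/41 + ... + 43/2 + 43/1 = 43·H_{43}.
H_{43} = 4.350, so E[T] = 187.050.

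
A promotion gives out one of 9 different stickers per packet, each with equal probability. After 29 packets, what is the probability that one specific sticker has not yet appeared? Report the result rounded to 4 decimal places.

0.0329

On each packet the fixed sticker fails to appear with probability 8/9.
P(still missing after 29) = (8/9)^29 = 0.03285.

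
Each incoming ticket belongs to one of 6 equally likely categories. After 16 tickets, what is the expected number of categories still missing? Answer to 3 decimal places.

For each category, P(unseen after 16) = (5/6)^16 = 0.0541.
By linearity of expectation, E[unseen] = 6·(5/6)^16 = 0.3245.

0.325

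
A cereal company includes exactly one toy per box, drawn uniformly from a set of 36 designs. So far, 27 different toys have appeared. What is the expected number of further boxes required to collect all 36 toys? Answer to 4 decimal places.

101.8429

With k distinct toys already seen, the next new one takes an expected 36/(36-k) boxes.
Sum over k = 27,...,35: E = 36/9 + 36/8 + 36/7 + ... + 36/2 + 36/1 = 101.84286.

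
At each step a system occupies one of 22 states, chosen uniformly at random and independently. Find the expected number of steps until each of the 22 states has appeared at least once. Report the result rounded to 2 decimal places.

The wait to go from k to k+1 distinct states is geometric with mean 22/(22-k).
E[T] = 22/22 + 22/21 + 22/20 + ... + 22/2 + 22/1 = 22·H_{22}.
H_{22} = 3.691, so E[T] = 81.198.

81.20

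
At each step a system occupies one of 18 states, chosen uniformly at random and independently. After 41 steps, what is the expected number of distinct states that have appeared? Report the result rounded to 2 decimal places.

For each state, P(seen in 41 steps) = 1 - (17/18)^41 = 0.904.
By linearity of expectation, E[distinct seen] = 18·(1 - (17/18)^41) = 16.272.

16.27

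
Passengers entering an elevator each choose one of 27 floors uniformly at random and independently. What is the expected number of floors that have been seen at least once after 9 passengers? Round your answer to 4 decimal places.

For each floor, P(seen in 9 passengers) = 1 - (26/27)^9 = 0.28799.
By linearity of expectation, E[distinct seen] = 27·(1 - (26/27)^9) = 7.77572.

7.7757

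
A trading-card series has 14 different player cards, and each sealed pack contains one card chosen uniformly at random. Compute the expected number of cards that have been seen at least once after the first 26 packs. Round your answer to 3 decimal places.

11.961

For each card, P(seen in 26 packs) = 1 - (13/14)^26 = 0.8544.
By linearity of expectation, E[distinct seen] = 14·(1 - (13/14)^26) = 11.9614.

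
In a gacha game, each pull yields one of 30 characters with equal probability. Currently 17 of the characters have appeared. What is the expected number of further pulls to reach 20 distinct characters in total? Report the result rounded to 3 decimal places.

With k distinct characters already seen, the next new one takes an expected 30/(30-k) pulls.
Sum over k = 17,...,19: E = 30/13 + 30/12 + 30/11 = 7.5350.

7.535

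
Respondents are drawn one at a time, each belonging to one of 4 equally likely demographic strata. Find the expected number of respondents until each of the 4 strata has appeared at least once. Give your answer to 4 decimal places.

8.3333

Split into phases: going from k distinct to k+1 distinct takes on average 4/(4-k) respondents.
E[T] = 4/4 + 4/3 + 4/2 + 4/1 = 4·H_{4}.
H_{4} = 2.08333, so E[T] = 8.33333.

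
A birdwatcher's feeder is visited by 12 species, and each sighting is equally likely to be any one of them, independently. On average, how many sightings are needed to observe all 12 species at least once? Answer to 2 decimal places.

37.24

The wait to go from k to k+1 distinct species is geometric with mean 12/(12-k).
E[T] = 12/12 + 12/11 + 12/10 + ... + 12/2 + 12/1 = 12·H_{12}.
H_{12} = 3.103, so E[T] = 37.239.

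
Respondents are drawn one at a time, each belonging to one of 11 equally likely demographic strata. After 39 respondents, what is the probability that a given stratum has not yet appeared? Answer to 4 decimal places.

0.0243

On each respondent the fixed stratum fails to appear with probability 10/11.
P(still missing after 39) = (10/11)^39 = 0.02430.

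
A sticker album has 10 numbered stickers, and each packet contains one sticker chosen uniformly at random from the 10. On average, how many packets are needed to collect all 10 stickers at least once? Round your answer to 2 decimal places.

29.29

Split into phases: going from k distinct to k+1 distinct takes on average 10/(10-k) packets.
E[T] = 10/10 + 10/9 + 10/8 + ... + 10/2 + 10/1 = 10·H_{10}.
H_{10} = 2.929, so E[T] = 29.290.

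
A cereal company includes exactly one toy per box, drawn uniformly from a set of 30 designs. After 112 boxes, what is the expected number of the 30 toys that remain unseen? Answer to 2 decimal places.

0.67

For each toy, P(unseen after 112) = (29/30)^112 = 0.022.
By linearity of expectation, E[unseen] = 30·(29/30)^112 = 0.673.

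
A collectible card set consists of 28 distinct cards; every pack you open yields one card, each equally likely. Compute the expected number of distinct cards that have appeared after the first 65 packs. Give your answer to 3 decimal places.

For each card, P(seen in 65 packs) = 1 - (27/28)^65 = 0.9059.
By linearity of expectation, E[distinct seen] = 28·(1 - (27/28)^65) = 25.3665.

25.367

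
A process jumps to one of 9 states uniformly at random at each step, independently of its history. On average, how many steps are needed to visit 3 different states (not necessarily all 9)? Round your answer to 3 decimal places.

3.411

With k distinct states already seen, the next new one arrives after an expected 9/(9-k) steps.
Sum over k = 0,...,2: E = 9/9 + 9/8 + 9/7 = 3.4107.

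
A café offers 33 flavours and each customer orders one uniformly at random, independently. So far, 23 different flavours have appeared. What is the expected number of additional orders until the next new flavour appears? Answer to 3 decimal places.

Each order yields a new flavour with probability (33-23)/33 = 10/33, so the wait is geometric with mean 33/10.
E = 33/10 = 3.3000.

3.300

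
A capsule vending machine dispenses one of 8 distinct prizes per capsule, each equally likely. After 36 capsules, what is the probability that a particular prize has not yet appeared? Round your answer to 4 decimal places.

0.0082

On each capsule the fixed prize fails to appear with probability 7/8.
P(still missing after 36) = (7/8)^36 = 0.00817.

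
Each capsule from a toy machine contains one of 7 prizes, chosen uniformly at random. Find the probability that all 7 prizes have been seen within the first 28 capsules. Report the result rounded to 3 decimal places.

Let A_i be the event that prize i is missing after 28 capsules. By inclusion–exclusion on the A_i,
P(all seen) = Σ_{j=0}^{7} (-1)^j C(7,j)((7-j)/7)^28
= 1.0000 - 0.0935 + 0.0017 - 0.0000 + 0.0000 - 0.0000 + 0.0000 - 0.0000
= 0.9082.

0.908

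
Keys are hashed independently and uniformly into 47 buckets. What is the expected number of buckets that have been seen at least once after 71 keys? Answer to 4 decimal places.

For each bucket, P(seen in 71 keys) = 1 - (46/47)^71 = 0.78280.
By linearity of expectation, E[distinct seen] = 47·(1 - (46/47)^71) = 36.79164.

36.7916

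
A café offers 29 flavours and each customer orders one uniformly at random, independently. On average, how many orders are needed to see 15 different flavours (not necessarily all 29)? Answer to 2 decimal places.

With k distinct flavours already seen, the next new one arrives after an expected 29/(29-k) orders.
Sum over k = 0,...,14: E = 29/29 + 29/28 + 29/27 + ... + 29/16 + 29/15 = 20.593.

20.59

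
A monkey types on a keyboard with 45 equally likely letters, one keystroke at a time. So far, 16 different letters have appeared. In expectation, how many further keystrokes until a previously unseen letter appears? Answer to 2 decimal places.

The number of keystrokes until the next new letter is geometric with success probability 29/45, so its mean is 45/29.
E = 45/29 = 1.552.

1.55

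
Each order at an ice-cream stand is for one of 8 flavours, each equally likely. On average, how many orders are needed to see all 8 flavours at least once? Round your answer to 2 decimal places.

21.74

After k distinct flavours have appeared, the next order gives a new one with probability (8-k)/8, so the expected wait for the (k+1)-th is 8/(8-k).
E[T] = 8/8 + 8/7 + 8/6 + ... + 8/2 + 8/1 = 8·H_{8}.
H_{8} = 2.718, so E[T] = 21.743.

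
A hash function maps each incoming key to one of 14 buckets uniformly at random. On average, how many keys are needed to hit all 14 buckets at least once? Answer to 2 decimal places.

45.52

Split into phases: going from k distinct to k+1 distinct takes on average 14/(14-k) keys.
E[T] = 14/14 + 14/13 + 14/12 + ... + 14/2 + 14/1 = 14·H_{14}.
H_{14} = 3.252, so E[T] = 45.522.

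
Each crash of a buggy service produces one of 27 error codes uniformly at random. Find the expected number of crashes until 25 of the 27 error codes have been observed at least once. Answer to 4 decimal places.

With k distinct error codes already seen, the next new one arrives after an expected 27/(27-k) crashes.
Sum over k = 0,...,24: E = 27/27 + 27/26 + 27/25 + ... + 27/4 + 27/3 = 64.56933.

64.5693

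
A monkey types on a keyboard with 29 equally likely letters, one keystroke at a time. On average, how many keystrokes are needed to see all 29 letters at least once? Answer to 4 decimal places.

114.8880

The wait to go from k to k+1 distinct letters is geometric with mean 29/(29-k).
E[T] = 29/29 + 29/28 + 29/27 + ... + 29/2 + 29/1 = 29·H_{29}.
H_{29} = 3.96165, so E[T] = 114.88796.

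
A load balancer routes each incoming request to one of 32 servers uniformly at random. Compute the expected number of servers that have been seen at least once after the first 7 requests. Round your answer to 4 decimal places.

6.3769

For each server, P(seen in 7 requests) = 1 - (31/32)^7 = 0.19928.
By linearity of expectation, E[distinct seen] = 32·(1 - (31/32)^7) = 6.37688.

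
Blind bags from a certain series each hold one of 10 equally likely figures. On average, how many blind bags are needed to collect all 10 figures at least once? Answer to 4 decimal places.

29.2897

Split into phases: going from k distinct to k+1 distinct takes on average 10/(10-k) blind bags.
E[T] = 10/10 + 10/9 + 10/8 + ... + 10/2 + 10/1 = 10·H_{10}.
H_{10} = 2.92897, so E[T] = 29.28968.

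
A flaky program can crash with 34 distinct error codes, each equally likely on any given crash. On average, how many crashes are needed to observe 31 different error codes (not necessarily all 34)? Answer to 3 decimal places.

With k distinct error codes already seen, the next new one arrives after an expected 34/(34-k) crashes.
Sum over k = 0,...,30: E = 34/34 + 34/33 + 34/32 + ... + 34/5 + 34/4 = 77.6858.

77.686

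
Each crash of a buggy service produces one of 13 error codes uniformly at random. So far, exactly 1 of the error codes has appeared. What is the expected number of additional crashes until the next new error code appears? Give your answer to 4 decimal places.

The number of crashes until the next new error code is geometric with success probability 12/13, so its mean is 13/12.
E = 13/12 = 1.08333.

1.0833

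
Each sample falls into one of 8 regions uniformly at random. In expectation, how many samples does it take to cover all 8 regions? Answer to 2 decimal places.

The wait to go from k to k+1 distinct regions is geometric with mean 8/(8-k).
E[T] = 8/8 + 8/7 + 8/6 + ... + 8/2 + 8/1 = 8·H_{8}.
H_{8} = 2.718, so E[T] = 21.743.

21.74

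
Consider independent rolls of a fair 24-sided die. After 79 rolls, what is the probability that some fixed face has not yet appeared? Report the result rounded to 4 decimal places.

0.0347

Each roll misses the fixed face with probability (24-1)/24 = 23/24, independently.
P(still missing after 79) = (23/24)^79 = 0.03466.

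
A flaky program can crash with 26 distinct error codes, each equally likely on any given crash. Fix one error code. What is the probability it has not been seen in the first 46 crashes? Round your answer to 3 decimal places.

Each crash misses the fixed error code with probability (26-1)/26 = 25/26, independently.
P(still missing after 46) = (25/26)^46 = 0.1646.

0.165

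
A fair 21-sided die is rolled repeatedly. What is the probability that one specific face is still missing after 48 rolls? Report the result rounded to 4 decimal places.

On each roll the fixed face fails to appear with probability 20/21.
P(still missing after 48) = (20/21)^48 = 0.09614.

0.0961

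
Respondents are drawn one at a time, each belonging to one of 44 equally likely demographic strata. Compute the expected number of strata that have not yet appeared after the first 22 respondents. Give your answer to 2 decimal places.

26.53

For each stratum, P(unseen after 22) = (43/44)^22 = 0.603.
By linearity of expectation, E[unseen] = 44·(43/44)^22 = 26.534.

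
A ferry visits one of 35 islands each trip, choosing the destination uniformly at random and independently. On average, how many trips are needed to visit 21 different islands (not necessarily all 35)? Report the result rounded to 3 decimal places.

Going from k to k+1 distinct takes a geometric number of trips with mean 35/(35-k).
Sum over k = 0,...,20: E = 35/35 + 35/34 + 35/33 + ... + 35/16 + 35/15 = 31.3327.

31.333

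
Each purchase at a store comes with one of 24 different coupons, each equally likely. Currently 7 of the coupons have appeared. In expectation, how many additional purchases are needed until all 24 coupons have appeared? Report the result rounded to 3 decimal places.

With k distinct coupons already seen, the next new one takes an expected 24/(24-k) purchases.
Sum over k = 7,...,23: E = 24/17 + 24/16 + 24/15 + ... + 24/2 + 24/1 = 82.5493.

82.549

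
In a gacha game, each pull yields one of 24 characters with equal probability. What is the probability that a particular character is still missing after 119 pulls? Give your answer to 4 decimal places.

Each pull misses the fixed character with probability (24-1)/24 = 23/24, independently.
P(still missing after 119) = (23/24)^119 = 0.00632.

0.0063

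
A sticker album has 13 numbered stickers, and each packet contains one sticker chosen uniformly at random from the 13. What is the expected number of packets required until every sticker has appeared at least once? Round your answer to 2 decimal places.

41.34

Split into phases: going from k distinct to k+1 distinct takes on average 13/(13-k) packets.
E[T] = 13/13 + 13/12 + 13/11 + ... + 13/2 + 13/1 = 13·H_{13}.
H_{13} = 3.180, so E[T] = 41.342.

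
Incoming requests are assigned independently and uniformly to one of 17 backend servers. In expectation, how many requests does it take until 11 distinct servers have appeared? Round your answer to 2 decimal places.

Going from k to k+1 distinct takes a geometric number of requests with mean 17/(17-k).
Sum over k = 0,...,10: E = 17/17 + 17/16 + 17/15 + ... + 17/8 + 17/7 = 16.822.

16.82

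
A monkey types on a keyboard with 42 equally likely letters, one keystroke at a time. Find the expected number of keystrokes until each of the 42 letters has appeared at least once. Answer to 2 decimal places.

After k distinct letters have appeared, the next keystroke gives a new one with probability (42-k)/42, so the expected wait for the (k+1)-th is 42/(42-k).
E[T] = 42/42 + 42/41 + 42/40 + ... + 42/2 + 42/1 = 42·H_{42}.
H_{42} = 4.327, so E[T] = 181.723.

181.72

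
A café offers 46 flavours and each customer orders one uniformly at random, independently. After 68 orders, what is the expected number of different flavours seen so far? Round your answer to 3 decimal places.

35.680

For each flavour, P(seen in 68 orders) = 1 - (45/46)^68 = 0.7757.
By linearity of expectation, E[distinct seen] = 46·(1 - (45/46)^68) = 35.6801.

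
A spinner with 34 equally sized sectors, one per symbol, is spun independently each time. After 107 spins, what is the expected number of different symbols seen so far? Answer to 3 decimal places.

32.606

For each symbol, P(seen in 107 spins) = 1 - (33/34)^107 = 0.9590.
By linearity of expectation, E[distinct seen] = 34·(1 - (33/34)^107) = 32.6061.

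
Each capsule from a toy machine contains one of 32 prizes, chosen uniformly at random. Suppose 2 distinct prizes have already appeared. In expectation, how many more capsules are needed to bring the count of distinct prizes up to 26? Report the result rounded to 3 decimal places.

49.440

With k distinct prizes already seen, the next new one takes an expected 32/(32-k) capsules.
Sum over k = 2,...,25: E = 32/30 + 32/29 + 32/28 + ... + 32/8 + 32/7 = 49.4396.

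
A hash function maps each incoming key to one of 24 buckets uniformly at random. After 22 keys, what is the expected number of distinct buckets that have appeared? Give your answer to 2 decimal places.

14.59

For each bucket, P(seen in 22 keys) = 1 - (23/24)^22 = 0.608.
By linearity of expectation, E[distinct seen] = 24·(1 - (23/24)^22) = 14.590.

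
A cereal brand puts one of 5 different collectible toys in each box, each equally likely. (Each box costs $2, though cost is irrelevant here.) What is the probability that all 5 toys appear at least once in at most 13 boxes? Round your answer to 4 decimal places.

0.7381

Let A_i be the event that toy i is missing after 13 boxes. By inclusion–exclusion on the A_i,
P(all seen) = Σ_{j=0}^{5} (-1)^j C(5,j)((5-j)/5)^13
= 1.00000 - 0.27488 + 0.01306 - 0.00007 + 0.00000 - 0.00000
= 0.73812.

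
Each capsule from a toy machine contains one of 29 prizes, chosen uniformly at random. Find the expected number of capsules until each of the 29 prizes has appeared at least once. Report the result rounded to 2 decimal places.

114.89

After k distinct prizes have appeared, the next capsule gives a new one with probability (29-k)/29, so the expected wait for the (k+1)-th is 29/(29-k).
E[T] = 29/29 + 29/28 + 29/27 + ... + 29/2 + 29/1 = 29·H_{29}.
H_{29} = 3.962, so E[T] = 114.888.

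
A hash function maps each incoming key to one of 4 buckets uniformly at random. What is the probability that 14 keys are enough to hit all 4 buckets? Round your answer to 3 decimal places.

Let A_i be the event that bucket i is missing after 14 keys. By inclusion–exclusion on the A_i,
P(all seen) = Σ_{j=0}^{4} (-1)^j C(4,j)((4-j)/4)^14
= 1.0000 - 0.0713 + 0.0004 - 0.0000 + 0.0000
= 0.9291.

0.929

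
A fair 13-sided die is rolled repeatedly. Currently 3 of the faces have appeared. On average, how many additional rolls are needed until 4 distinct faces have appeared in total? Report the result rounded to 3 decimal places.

The wait to go from k to k+1 distinct faces is geometric with mean 13/(13-k).
Only the k = 3 term is needed: E = 13/10 = 1.3000.

1.300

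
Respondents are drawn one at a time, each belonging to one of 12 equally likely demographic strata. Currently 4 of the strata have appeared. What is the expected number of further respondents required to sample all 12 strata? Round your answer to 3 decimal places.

From k distinct to k+1 distinct takes on average 12/(12-k) respondents.
Sum over k = 4,...,11: E = 12/8 + 12/7 + 12/6 + ... + 12/2 + 12/1 = 32.6143.

32.614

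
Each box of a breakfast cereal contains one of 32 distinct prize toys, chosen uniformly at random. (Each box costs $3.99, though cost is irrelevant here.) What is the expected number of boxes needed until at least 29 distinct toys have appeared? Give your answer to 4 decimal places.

71.2052

With k distinct toys already seen, the next new one arrives after an expected 32/(32-k) boxes.
Sum over k = 0,...,28: E = 32/32 + 32/31 + 32/30 + ... + 32/5 + 32/4 = 71.20518.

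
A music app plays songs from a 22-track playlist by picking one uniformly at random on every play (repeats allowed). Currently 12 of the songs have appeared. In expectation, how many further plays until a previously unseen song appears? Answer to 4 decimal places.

Each play yields a new song with probability (22-12)/22 = 10/22, so the wait is geometric with mean 22/10.
E = 22/10 = 2.20000.

2.2000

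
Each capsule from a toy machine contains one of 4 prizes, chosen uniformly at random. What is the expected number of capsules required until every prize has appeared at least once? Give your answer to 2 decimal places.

Split into phases: going from k distinct to k+1 distinct takes on average 4/(4-k) capsules.
E[T] = 4/4 + 4/3 + 4/2 + 4/1 = 4·H_{4}.
H_{4} = 2.083, so E[T] = 8.333.

8.33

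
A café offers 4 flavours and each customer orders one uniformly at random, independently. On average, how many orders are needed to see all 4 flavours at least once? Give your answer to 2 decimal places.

8.33

The wait to go from k to k+1 distinct flavours is geometric with mean 4/(4-k).
E[T] = 4/4 + 4/3 + 4/2 + 4/1 = 4·H_{4}.
H_{4} = 2.083, so E[T] = 8.333.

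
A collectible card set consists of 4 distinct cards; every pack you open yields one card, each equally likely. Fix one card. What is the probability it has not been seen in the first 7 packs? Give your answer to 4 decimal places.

0.1335

Each pack misses the fixed card with probability (4-1)/4 = 3/4, independently.
P(still missing after 7) = (3/4)^7 = 0.13348.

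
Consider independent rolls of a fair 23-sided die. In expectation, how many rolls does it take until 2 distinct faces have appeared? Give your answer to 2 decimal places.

Going from k to k+1 distinct takes a geometric number of rolls with mean 23/(23-k).
Sum over k = 0,...,1: E = 23/23 + 23/22 = 2.045.

2.05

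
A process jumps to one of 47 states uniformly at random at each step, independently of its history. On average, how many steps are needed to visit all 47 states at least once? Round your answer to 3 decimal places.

Split into phases: going from k distinct to k+1 distinct takes on average 47/(47-k) steps.
E[T] = 47/47 + 47/46 + 47/45 + ... + 47/2 + 47/1 = 47·H_{47}.
H_{47} = 4.4380, so E[T] = 208.5843.

208.584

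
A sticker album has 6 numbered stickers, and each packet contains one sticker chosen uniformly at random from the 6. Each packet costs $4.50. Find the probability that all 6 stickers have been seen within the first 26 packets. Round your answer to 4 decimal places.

0.9480

By inclusion–exclusion over which stickers are missing,
P(all seen) = Σ_{j=0}^{6} (-1)^j C(6,j)((6-j)/6)^26
= 1.00000 - 0.05241 + 0.00040 - 0.00000 + 0.00000 - 0.00000 + 0.00000
= 0.94798.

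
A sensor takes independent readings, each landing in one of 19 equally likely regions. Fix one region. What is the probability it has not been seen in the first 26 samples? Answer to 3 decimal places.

0.245

Each sample misses the fixed region with probability (19-1)/19 = 18/19, independently.
P(still missing after 26) = (18/19)^26 = 0.2452.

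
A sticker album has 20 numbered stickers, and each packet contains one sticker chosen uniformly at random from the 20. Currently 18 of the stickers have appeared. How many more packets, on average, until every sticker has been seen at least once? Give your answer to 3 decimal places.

With k distinct stickers already seen, the next new one takes an expected 20/(20-k) packets.
Sum over k = 18,...,19: E = 20/2 + 20/1 = 30.0000.

30.000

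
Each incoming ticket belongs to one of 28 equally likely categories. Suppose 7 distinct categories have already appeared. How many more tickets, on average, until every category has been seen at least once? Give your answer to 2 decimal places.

102.07

With k distinct categories already seen, the next new one takes an expected 28/(28-k) tickets.
Sum over k = 7,...,27: E = 28/21 + 28/20 + 28/19 + ... + 28/2 + 28/1 = 102.070.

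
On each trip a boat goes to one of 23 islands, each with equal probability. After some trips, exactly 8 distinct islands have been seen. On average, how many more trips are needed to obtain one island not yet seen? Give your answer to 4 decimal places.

1.5333

Each trip yields a new island with probability (23-8)/23 = 15/23, so the wait is geometric with mean 23/15.
E = 23/15 = 1.53333.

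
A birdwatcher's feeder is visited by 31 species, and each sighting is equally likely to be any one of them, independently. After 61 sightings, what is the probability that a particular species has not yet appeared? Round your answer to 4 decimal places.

0.1353

Each sighting misses the fixed species with probability (31-1)/31 = 30/31, independently.
P(still missing after 61) = (30/31)^61 = 0.13531.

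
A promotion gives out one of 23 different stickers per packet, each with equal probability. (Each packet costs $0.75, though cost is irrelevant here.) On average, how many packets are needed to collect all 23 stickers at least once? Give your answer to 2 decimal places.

85.89

After k distinct stickers have appeared, the next packet gives a new one with probability (23-k)/23, so the expected wait for the (k+1)-th is 23/(23-k).
E[T] = 23/23 + 23/22 + 23/21 + ... + 23/2 + 23/1 = 23·H_{23}.
H_{23} = 3.734, so E[T] = 85.889.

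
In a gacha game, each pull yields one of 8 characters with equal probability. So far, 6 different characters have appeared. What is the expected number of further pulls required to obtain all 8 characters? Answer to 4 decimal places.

12.0000

From k distinct to k+1 distinct takes on average 8/(8-k) pulls.
Sum over k = 6,...,7: E = 8/2 + 8/1 = 12.00000.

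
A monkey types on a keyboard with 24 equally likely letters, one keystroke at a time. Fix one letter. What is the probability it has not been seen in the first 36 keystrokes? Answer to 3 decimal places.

On each keystroke the fixed letter fails to appear with probability 23/24.
P(still missing after 36) = (23/24)^36 = 0.2161.

0.216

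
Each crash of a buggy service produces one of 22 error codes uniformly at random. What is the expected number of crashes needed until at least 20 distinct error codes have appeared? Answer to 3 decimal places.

With k distinct error codes already seen, the next new one arrives after an expected 22/(22-k) crashes.
Sum over k = 0,...,19: E = 22/22 + 22/21 + 22/20 + ... + 22/4 + 22/3 = 48.1979.

48.198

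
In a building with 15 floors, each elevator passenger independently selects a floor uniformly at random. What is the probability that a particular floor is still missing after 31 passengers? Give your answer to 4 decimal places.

On each passenger the fixed floor fails to appear with probability 14/15.
P(still missing after 31) = (14/15)^31 = 0.11780.

0.1178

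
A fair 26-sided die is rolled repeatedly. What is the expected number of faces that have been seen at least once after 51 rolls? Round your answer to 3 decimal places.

22.482

For each face, P(seen in 51 rolls) = 1 - (25/26)^51 = 0.8647.
By linearity of expectation, E[distinct seen] = 26·(1 - (25/26)^51) = 22.4822.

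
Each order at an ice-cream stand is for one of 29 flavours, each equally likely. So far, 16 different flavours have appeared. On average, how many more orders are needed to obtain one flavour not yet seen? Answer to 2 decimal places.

2.23

The number of orders until the next new flavour is geometric with success probability 13/29, so its mean is 29/13.
E = 29/13 = 2.231.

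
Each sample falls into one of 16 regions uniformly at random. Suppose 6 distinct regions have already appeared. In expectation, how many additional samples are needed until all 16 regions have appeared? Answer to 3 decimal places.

46.863

With k distinct regions already seen, the next new one takes an expected 16/(16-k) samples.
Sum over k = 6,...,15: E = 16/10 + 16/9 + 16/8 + ... + 16/2 + 16/1 = 46.8635.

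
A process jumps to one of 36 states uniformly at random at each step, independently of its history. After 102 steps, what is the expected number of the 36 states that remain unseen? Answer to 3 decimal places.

For each state, P(unseen after 102) = (35/36)^102 = 0.0565.
By linearity of expectation, E[unseen] = 36·(35/36)^102 = 2.0342.

2.034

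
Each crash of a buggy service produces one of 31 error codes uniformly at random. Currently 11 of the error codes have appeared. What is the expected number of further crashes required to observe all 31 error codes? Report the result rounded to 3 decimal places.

111.530

From k distinct to k+1 distinct takes on average 31/(31-k) crashes.
Sum over k = 11,...,30: E = 31/20 + 31/19 + 31/18 + ... + 31/2 + 31/1 = 111.5299.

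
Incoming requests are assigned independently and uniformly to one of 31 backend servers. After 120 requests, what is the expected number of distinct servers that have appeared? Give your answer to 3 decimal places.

30.394

For each server, P(seen in 120 requests) = 1 - (30/31)^120 = 0.9804.
By linearity of expectation, E[distinct seen] = 31·(1 - (30/31)^120) = 30.3939.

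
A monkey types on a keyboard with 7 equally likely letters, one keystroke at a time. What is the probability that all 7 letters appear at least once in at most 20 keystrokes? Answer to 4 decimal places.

0.7039

Let A_i be the event that letter i is missing after 20 keystrokes. By inclusion–exclusion on the A_i,
P(all seen) = Σ_{j=0}^{7} (-1)^j C(7,j)((7-j)/7)^20
= 1.00000 - 0.32075 + 0.02510 - 0.00048 + 0.00000 - 0.00000 + 0.00000 - 0.00000
= 0.70387.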